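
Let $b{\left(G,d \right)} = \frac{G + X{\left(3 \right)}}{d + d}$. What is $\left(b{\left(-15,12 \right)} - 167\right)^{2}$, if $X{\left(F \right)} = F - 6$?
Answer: $\frac{450241}{16} \approx 28140.0$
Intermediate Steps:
$X{\left(F \right)} = -6 + F$ ($X{\left(F \right)} = F - 6 = -6 + F$)
$b{\left(G,d \right)} = \frac{-3 + G}{2 d}$ ($b{\left(G,d \right)} = \frac{G + \left(-6 + 3\right)}{d + d} = \frac{G - 3}{2 d} = \left(-3 + G\right) \frac{1}{2 d} = \frac{-3 + G}{2 d}$)
$\left(b{\left(-15,12 \right)} - 167\right)^{2} = \left(\frac{-3 - 15}{2 \cdot 12} - 167\right)^{2} = \left(\frac{1}{2} \cdot \frac{1}{12} \left(-18\right) - 167\right)^{2} = \left(- \frac{3}{4} - 167\right)^{2} = \left(- \frac{671}{4}\right)^{2} = \frac{450241}{16}$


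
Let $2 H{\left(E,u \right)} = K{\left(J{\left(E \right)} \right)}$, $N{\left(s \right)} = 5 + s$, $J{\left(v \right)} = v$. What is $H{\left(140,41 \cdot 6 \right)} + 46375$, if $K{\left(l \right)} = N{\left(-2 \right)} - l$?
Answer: $\frac{92613}{2} \approx 46307.0$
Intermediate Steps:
$K{\left(l \right)} = 3 - l$ ($K{\left(l \right)} = \left(5 - 2\right) - l = 3 - l$)
$H{\left(E,u \right)} = \frac{3}{2} - \frac{E}{2}$ ($H{\left(E,u \right)} = \frac{3 - E}{2} = \frac{3}{2} - \frac{E}{2}$)
$H{\left(140,41 \cdot 6 \right)} + 46375 = \left(\frac{3}{2} - 70\right) + 46375 = - \frac{137}{2} + 46375 = \frac{92613}{2}$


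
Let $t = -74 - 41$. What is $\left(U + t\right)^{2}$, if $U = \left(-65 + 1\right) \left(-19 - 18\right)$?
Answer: $5076009$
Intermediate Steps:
$t = -115$ ($t = -74 - 41 = -115$)
$U = 2368$ ($U = \left(-64\right) \left(-37\right) = 2368$)
$\left(U + t\right)^{2} = \left(2368 - 115\right)^{2} = 2253^{2} = 5076009$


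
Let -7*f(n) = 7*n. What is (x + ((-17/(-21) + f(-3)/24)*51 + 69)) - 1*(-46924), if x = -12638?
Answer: 1926549/56 ≈ 34403.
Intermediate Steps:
f(n) = -n
(x + ((-17/(-21) + f(-3)/24)*51 + 69)) - 1*(-46924) = (-12638 + ((-17/(-21) - 1*(-3)/24)*51 + 69)) - 1*(-46924) = (-12638 + ((-17*(-1/21) + 3*(1/24))*51 + 69)) + 46924 = (-12638 + ((17/21 + ⅛)*51 + 69)) + 46924 = (-12638 + ((157/168)*51 + 69)) + 46924 = (-12638 + (2669/56 + 69)) + 46924 = (-12638 + 6533/56) + 46924 = -701195/56 + 46924 = 1926549/56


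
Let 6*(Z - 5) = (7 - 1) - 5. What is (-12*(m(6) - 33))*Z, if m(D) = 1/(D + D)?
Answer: 12245/6 ≈ 2040.8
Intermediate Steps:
m(D) = 1/(2*D)
Z = 31/6 (Z = 5 + ((7 - 1) - 5)/6 = 5 + (6 - 5)/6 = 5 + (⅙)*1 = 5 + ⅙ = 31/6 ≈ 5.1667)
(-12*(m(6) - 33))*Z = -12*((½)/6 - 33)*(31/6) = -12*((½)*(⅙) - 33)*(31/6) = -12*(1/12 - 33)*(31/6) = -12*(-395/12)*(31/6) = 395*(31/6) = 12245/6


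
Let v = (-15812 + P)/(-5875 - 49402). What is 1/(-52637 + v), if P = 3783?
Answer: -55277/2909603420 ≈ -1.8998e-5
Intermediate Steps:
v = 12029/55277 (v = (-15812 + 3783)/(-5875 - 49402) = -12029/(-55277) = -12029*(-1/55277) = 12029/55277 ≈ 0.21761)
1/(-52637 + v) = 1/(-52637 + 12029/55277) = 1/(-2909603420/55277) = -55277/2909603420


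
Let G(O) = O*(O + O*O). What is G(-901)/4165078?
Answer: -365310450/2082539 ≈ -175.42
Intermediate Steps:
G(O) = O*(O + O²)
G(-901)/4165078 = ((-901)²*(1 - 901))/4165078 = (811801*(-900))*(1/4165078) = -730620900*1/4165078 = -365310450/2082539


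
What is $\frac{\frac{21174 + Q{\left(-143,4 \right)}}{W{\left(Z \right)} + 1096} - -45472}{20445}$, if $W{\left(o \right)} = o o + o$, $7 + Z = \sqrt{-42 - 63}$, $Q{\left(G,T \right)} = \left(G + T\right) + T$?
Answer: $\frac{591136 \sqrt{105} + 46993615 i}{20445 \left(13 \sqrt{105} + 1033 i\right)} \approx 2.2251 + 0.00012636 i$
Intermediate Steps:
$Q{\left(G,T \right)} = G + 2 T$
$Z = -7 + i \sqrt{105}$ ($Z = -7 + \sqrt{-42 - 63} = -7 + \sqrt{-105} = -7 + i \sqrt{105} \approx -7.0 + 10.247 i$)
$W{\left(o \right)} = o + o^{2}$ ($W{\left(o \right)} = o^{2} + o = o + o^{2}$)
$\frac{\frac{21174 + Q{\left(-143,4 \right)}}{W{\left(Z \right)} + 1096} - -45472}{20445} = \frac{\frac{21174 + \left(-143 + 2 \cdot 4\right)}{\left(-7 + i \sqrt{105}\right) \left(1 - \left(7 - i \sqrt{105}\right)\right) + 1096} - -45472}{20445} = \left(\frac{21174 + \left(-143 + 8\right)}{\left(-7 + i \sqrt{105}\right) \left(-6 + i \sqrt{105}\right) + 1096} + 45472\right) \frac{1}{20445} = \left(\frac{21174 - 135}{1096 + \left(-7 + i \sqrt{105}\right) \left(-6 + i \sqrt{105}\right)} + 45472\right) \frac{1}{20445} = \left(\frac{21039}{1096 + \left(-7 + i \sqrt{105}\right) \left(-6 + i \sqrt{105}\right)} + 45472\right) \frac{1}{20445} = \left(45472 + \frac{21039}{1096 + \left(-7 + i \sqrt{105}\right) \left(-6 + i \sqrt{105}\right)}\right) \frac{1}{20445} = \frac{1568}{705} + \frac{7013}{6815 \left(1096 + \left(-7 + i \sqrt{105}\right) \left(-6 + i \sqrt{105}\right)\right)}$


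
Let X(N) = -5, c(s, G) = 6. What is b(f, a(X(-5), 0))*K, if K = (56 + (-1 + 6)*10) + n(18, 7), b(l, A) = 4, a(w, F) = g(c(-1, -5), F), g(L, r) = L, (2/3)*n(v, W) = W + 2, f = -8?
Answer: 478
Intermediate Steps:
n(v, W) = 3 + 3*W/2 (n(v, W) = 3*(W + 2)/2 = 3*(2 + W)/2 = 3 + 3*W/2)
a(w, F) = 6
K = 239/2 (K = (56 + (-1 + 6)*10) + (3 + (3/2)*7) = (56 + 5*10) + (3 + 21/2) = (56 + 50) + 27/2 = 106 + 27/2 = 239/2 ≈ 119.50)
b(f, a(X(-5), 0))*K = 4*(239/2) = 478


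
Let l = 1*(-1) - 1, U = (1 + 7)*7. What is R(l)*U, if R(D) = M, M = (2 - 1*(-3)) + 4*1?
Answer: 504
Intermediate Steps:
U = 56 (U = 8*7 = 56)
M = 9 (M = (2 + 3) + 4 = 5 + 4 = 9)
l = -2 (l = -1 - 1 = -2)
R(D) = 9
R(l)*U = 9*56 = 504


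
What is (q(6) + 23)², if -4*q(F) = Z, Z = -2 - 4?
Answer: 2401/4 ≈ 600.25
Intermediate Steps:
Z = -6
q(F) = 3/2 (q(F) = -¼*(-6) = 3/2)
(q(6) + 23)² = (3/2 + 23)² = (49/2)² = 2401/4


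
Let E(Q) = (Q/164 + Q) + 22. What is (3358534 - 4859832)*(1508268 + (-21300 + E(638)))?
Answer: -91568530043935/41 ≈ -2.2334e+12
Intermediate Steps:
E(Q) = 22 + 165*Q/164 (E(Q) = (Q*(1/164) + Q) + 22 = (Q/164 + Q) + 22 = 165*Q/164 + 22 = 22 + 165*Q/164)
(3358534 - 4859832)*(1508268 + (-21300 + E(638))) = (3358534 - 4859832)*(1508268 + (-21300 + (22 + (165/164)*638))) = -1501298*(1508268 + (-21300 + (22 + 52635/82))) = -1501298*(1508268 + (-21300 + 54439/82)) = -1501298*(1508268 - 1692161/82) = -1501298*121985815/82 = -91568530043935/41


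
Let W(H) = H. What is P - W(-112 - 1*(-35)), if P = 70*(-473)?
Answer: -33033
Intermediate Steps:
P = -33110
P - W(-112 - 1*(-35)) = -33110 - (-112 - 1*(-35)) = -33110 - (-112 + 35) = -33110 - 1*(-77) = -33110 + 77 = -33033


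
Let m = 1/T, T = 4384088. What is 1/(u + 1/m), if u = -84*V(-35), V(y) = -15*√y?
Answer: 548011/2402535394718 - 315*I*√35/4805070789436 ≈ 2.281e-7 - 3.8783e-10*I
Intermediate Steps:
m = 1/4384088 ≈ 2.2810e-7
u = 1260*I*√35 (u = -(-1260)*√(-35) = -(-1260)*I*√35 = 1260*I*√35 ≈ 7454.3*I)
1/(u + 1/m) = 1/(1260*I*√35 + 1/(1/4384088)) = 1/(1260*I*√35 + 4384088) = 1/(4384088 + 1260*I*√35)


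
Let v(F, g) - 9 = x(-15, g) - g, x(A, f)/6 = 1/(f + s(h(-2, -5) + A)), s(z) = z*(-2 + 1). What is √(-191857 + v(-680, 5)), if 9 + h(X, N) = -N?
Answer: I*√767411/2 ≈ 438.01*I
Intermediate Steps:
h(X, N) = -9 - N
s(z) = -z (s(z) = z*(-1) = -z)
x(A, f) = 6/(4 + f - A) (x(A, f) = 6/(f - ((-9 - 1*(-5)) + A)) = 6/(f - ((-9 + 5) + A)) = 6/(f - (-4 + A)) = 6/(f + (4 - A)) = 6/(4 + f - A))
v(F, g) = 9 - g + 6/(19 + g) (v(F, g) = 9 + (6/(4 + g - 1*(-15)) - g) = 9 + (6/(4 + g + 15) - g) = 9 + (6/(19 + g) - g) = 9 + (-g + 6/(19 + g)) = 9 - g + 6/(19 + g))
√(-191857 + v(-680, 5)) = √(-191857 + (6 + (9 - 1*5)*(19 + 5))/(19 + 5)) = √(-191857 + (6 + (9 - 5)*24)/24) = √(-191857 + (6 + 4*24)/24) = √(-191857 + (6 + 96)/24) = √(-191857 + (1/24)*102) = √(-191857 + 17/4) = √(-767411/4) = I*√767411/2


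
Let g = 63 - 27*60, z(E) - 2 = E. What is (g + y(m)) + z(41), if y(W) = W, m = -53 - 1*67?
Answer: -1634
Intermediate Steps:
z(E) = 2 + E
m = -120 (m = -53 - 67 = -120)
g = -1557 (g = 63 - 1620 = -1557)
(g + y(m)) + z(41) = (-1557 - 120) + (2 + 41) = -1677 + 43 = -1634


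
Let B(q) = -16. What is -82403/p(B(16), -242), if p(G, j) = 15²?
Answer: -82403/225 ≈ -366.24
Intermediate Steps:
p(G, j) = 225
-82403/p(B(16), -242) = -82403/225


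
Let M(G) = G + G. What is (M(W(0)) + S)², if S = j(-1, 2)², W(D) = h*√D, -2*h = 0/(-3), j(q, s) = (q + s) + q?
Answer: 0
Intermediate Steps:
j(q, s) = s + 2*q
h = 0 (h = -0/(-3) = -0*(-1)/3 = -½*0 = 0)
W(D) = 0 (W(D) = 0*√D = 0)
S = 0 (S = (2 + 2*(-1))² = (2 - 2)² = 0² = 0)
M(G) = 2*G
(M(W(0)) + S)² = (2*0 + 0)² = (0 + 0)² = 0² = 0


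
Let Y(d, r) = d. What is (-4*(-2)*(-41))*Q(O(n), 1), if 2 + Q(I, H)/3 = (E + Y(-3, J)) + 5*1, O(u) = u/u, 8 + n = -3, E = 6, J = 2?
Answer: -5904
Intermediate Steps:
n = -11 (n = -8 - 3 = -11)
O(u) = 1
Q(I, H) = 18 (Q(I, H) = -6 + 3*((6 - 3) + 5*1) = -6 + 3*(3 + 5) = -6 + 3*8 = -6 + 24 = 18)
(-4*(-2)*(-41))*Q(O(n), 1) = (-4*(-2)*(-41))*18 = (8*(-41))*18 = -328*18 = -5904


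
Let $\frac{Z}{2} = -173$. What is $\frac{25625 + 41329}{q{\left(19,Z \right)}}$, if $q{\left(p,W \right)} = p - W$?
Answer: $\frac{66954}{365} \approx 183.44$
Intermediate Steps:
$Z = -346$ ($Z = 2 \left(-173\right) = -346$)
$\frac{25625 + 41329}{q{\left(19,Z \right)}} = \frac{25625 + 41329}{19 - -346} = \frac{66954}{19 + 346} = \frac{66954}{365}$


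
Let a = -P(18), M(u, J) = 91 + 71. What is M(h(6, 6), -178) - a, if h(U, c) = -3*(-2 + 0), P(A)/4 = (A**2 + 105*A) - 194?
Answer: 8242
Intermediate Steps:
P(A) = -776 + 4*A**2 + 420*A (P(A) = 4*((A**2 + 105*A) - 194) = 4*(-194 + A**2 + 105*A) = -776 + 4*A**2 + 420*A)
h(U, c) = 6 (h(U, c) = -3*(-2) = 6)
M(u, J) = 162
a = -8080 (a = -(-776 + 4*18**2 + 420*18) = -(-776 + 4*324 + 7560) = -(-776 + 1296 + 7560) = -1*8080 = -8080)
M(h(6, 6), -178) - a = 162 - 1*(-8080) = 162 + 8080 = 8242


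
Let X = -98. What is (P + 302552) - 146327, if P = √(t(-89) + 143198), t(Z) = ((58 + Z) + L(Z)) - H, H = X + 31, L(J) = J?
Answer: 156225 + 3*√15905 ≈ 1.5660e+5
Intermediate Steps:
H = -67 (H = -98 + 31 = -67)
t(Z) = 125 + 2*Z (t(Z) = ((58 + Z) + Z) - 1*(-67) = (58 + 2*Z) + 67 = 125 + 2*Z)
P = 3*√15905 (P = √((125 + 2*(-89)) + 143198) = √((125 - 178) + 143198) = √(-53 + 143198) = √143145 = 3*√15905 ≈ 378.35)
(P + 302552) - 146327 = (3*√15905 + 302552) - 146327 = (302552 + 3*√15905) - 146327 = 156225 + 3*√15905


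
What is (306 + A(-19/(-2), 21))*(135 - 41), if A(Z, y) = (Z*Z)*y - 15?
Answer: 411015/2 ≈ 2.0551e+5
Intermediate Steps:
A(Z, y) = -15 + y*Z² (A(Z, y) = Z²*y - 15 = y*Z² - 15 = -15 + y*Z²)
(306 + A(-19/(-2), 21))*(135 - 41) = (306 + (-15 + 21*(-19/(-2))²))*(135 - 41) = (306 + (-15 + 21*(-19*(-½))²))*94 = (306 + (-15 + 21*(19/2)²))*94 = (306 + (-15 + 21*(361/4)))*94 = (306 + (-15 + 7581/4))*94 = (306 + 7521/4)*94 = (8745/4)*94 = 411015/2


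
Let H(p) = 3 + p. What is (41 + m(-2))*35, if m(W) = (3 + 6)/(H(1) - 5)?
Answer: 1120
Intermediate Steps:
m(W) = -9 (m(W) = (3 + 6)/((3 + 1) - 5) = 9/(4 - 5) = 9/(-1) = 9*(-1) = -9)
(41 + m(-2))*35 = (41 - 9)*35 = 32*35 = 1120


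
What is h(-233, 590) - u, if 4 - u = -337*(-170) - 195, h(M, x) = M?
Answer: 56858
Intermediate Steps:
u = -57091 (u = 4 - (-337*(-170) - 195) = 4 - (57290 - 195) = 4 - 1*57095 = 4 - 57095 = -57091)
h(-233, 590) - u = -233 - 1*(-57091) = -233 + 57091 = 56858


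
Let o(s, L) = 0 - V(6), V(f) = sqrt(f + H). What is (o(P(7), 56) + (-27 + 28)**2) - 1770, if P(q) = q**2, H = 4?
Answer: -1769 - sqrt(10) ≈ -1772.2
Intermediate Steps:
V(f) = sqrt(4 + f) (V(f) = sqrt(f + 4) = sqrt(4 + f))
o(s, L) = -sqrt(10) (o(s, L) = 0 - sqrt(4 + 6) = 0 - sqrt(10) = -sqrt(10))
(o(P(7), 56) + (-27 + 28)**2) - 1770 = (-sqrt(10) + (-27 + 28)**2) - 1770 = (-sqrt(10) + 1**2) - 1770 = (-sqrt(10) + 1) - 1770 = (1 - sqrt(10)) - 1770 = -1769 - sqrt(10)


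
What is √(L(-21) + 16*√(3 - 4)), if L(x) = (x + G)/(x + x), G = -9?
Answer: √(35 + 784*I)/7 ≈ 2.8923 + 2.766*I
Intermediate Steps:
L(x) = (-9 + x)/(2*x) (L(x) = (x - 9)/(x + x) = (-9 + x)/((2*x)) = (-9 + x)*(1/(2*x)) = (-9 + x)/(2*x))
√(L(-21) + 16*√(3 - 4)) = √((½)*(-9 - 21)/(-21) + 16*√(3 - 4)) = √((½)*(-1/21)*(-30) + 16*√(-1)) = √(5/7 + 16*I)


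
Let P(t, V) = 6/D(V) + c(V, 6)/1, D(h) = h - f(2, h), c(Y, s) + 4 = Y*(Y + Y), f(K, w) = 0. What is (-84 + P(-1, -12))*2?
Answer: 399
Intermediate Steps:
c(Y, s) = -4 + 2*Y² (c(Y, s) = -4 + Y*(Y + Y) = -4 + Y*(2*Y) = -4 + 2*Y²)
D(h) = h (D(h) = h - 1*0 = h + 0 = h)
P(t, V) = -4 + 2*V² + 6/V (P(t, V) = 6/V + (-4 + 2*V²)/1 = 6/V + (-4 + 2*V²)*1 = 6/V + (-4 + 2*V²) = -4 + 2*V² + 6/V)
(-84 + P(-1, -12))*2 = (-84 + (-4 + 2*(-12)² + 6/(-12)))*2 = (-84 + (-4 + 2*144 + 6*(-1/12)))*2 = (-84 + (-4 + 288 - ½))*2 = (-84 + 567/2)*2 = (399/2)*2 = 399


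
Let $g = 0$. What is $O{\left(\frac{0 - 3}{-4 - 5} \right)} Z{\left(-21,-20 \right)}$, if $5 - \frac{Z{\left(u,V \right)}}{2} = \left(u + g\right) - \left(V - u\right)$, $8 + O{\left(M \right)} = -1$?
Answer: $-486$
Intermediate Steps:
$O{\left(M \right)} = -9$ ($O{\left(M \right)} = -8 - 1 = -9$)
$Z{\left(u,V \right)} = 10 - 4 u + 2 V$ ($Z{\left(u,V \right)} = 10 - 2 \left(\left(u + 0\right) - \left(V - u\right)\right) = 10 - 2 \left(u - \left(V - u\right)\right) = 10 - 2 \left(- V + 2 u\right) = 10 + \left(- 4 u + 2 V\right) = 10 - 4 u + 2 V$)
$O{\left(\frac{0 - 3}{-4 - 5} \right)} Z{\left(-21,-20 \right)} = - 9 \left(10 - -84 + 2 \left(-20\right)\right) = - 9 \left(10 + 84 - 40\right) = \left(-9\right) 54 = -486$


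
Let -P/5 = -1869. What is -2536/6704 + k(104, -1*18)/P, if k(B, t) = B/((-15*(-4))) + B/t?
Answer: -19065563/50342850 ≈ -0.37871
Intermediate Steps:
P = 9345 (P = -5*(-1869) = 9345)
k(B, t) = B/60 + B/t
-2536/6704 + k(104, -1*18)/P = -2536/6704 + ((1/60)*104 + 104/((-1*18)))/9345 = -2536*1/6704 + (26/15 + 104/(-18))*(1/9345) = -317/838 + (26/15 + 104*(-1/18))*(1/9345) = -317/838 + (26/15 - 52/9)*(1/9345) = -317/838 - 182/45*1/9345 = -317/838 - 26/60075 = -19065563/50342850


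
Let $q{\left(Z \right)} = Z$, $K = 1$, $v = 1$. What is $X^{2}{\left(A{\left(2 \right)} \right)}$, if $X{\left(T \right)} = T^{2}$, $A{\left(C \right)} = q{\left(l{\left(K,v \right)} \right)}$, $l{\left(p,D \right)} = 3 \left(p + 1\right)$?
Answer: $1296$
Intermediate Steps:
$l{\left(p,D \right)} = 3 + 3 p$ ($l{\left(p,D \right)} = 3 \left(1 + p\right) = 3 + 3 p$)
$A{\left(C \right)} = 6$ ($A{\left(C \right)} = 3 + 3 \cdot 1 = 3 + 3 = 6$)
$X^{2}{\left(A{\left(2 \right)} \right)} = \left(6^{2}\right)^{2} = 36^{2} = 1296$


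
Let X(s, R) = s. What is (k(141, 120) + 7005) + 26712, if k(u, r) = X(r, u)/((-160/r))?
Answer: 33627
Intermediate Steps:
k(u, r) = -r²/160 (k(u, r) = r/((-160/r)) = r*(-r/160) = -r²/160)
(k(141, 120) + 7005) + 26712 = (-1/160*120² + 7005) + 26712 = (-1/160*14400 + 7005) + 26712 = (-90 + 7005) + 26712 = 6915 + 26712 = 33627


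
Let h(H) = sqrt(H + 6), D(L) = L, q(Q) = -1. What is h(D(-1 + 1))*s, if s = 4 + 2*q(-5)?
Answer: 2*sqrt(6) ≈ 4.8990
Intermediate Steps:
h(H) = sqrt(6 + H)
s = 2 (s = 4 + 2*(-1) = 4 - 2 = 2)
h(D(-1 + 1))*s = sqrt(6 + (-1 + 1))*2 = sqrt(6 + 0)*2 = sqrt(6)*2 = 2*sqrt(6)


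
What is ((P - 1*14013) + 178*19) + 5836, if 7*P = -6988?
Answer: -40553/7 ≈ -5793.3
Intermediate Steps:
P = -6988/7 (P = (⅐)*(-6988) = -6988/7 ≈ -998.29)
((P - 1*14013) + 178*19) + 5836 = ((-6988/7 - 1*14013) + 178*19) + 5836 = ((-6988/7 - 14013) + 3382) + 5836 = (-105079/7 + 3382) + 5836 = -81405/7 + 5836 = -40553/7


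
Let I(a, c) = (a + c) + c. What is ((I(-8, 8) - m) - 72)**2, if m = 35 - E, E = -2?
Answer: 10201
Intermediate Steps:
I(a, c) = a + 2*c
m = 37 (m = 35 - 1*(-2) = 35 + 2 = 37)
((I(-8, 8) - m) - 72)**2 = (((-8 + 2*8) - 1*37) - 72)**2 = (((-8 + 16) - 37) - 72)**2 = ((8 - 37) - 72)**2 = (-29 - 72)**2 = (-101)**2 = 10201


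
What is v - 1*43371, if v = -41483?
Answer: -84854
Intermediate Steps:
v - 1*43371 = -41483 - 1*43371 = -41483 - 43371 = -84854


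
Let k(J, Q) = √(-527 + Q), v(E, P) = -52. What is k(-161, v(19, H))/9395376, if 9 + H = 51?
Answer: I*√579/9395376 ≈ 2.5611e-6*I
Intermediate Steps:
H = 42 (H = -9 + 51 = 42)
k(-161, v(19, H))/9395376 = √(-527 - 52)/9395376 = √(-579)*(1/9395376) = (I*√579)*(1/9395376) = I*√579/9395376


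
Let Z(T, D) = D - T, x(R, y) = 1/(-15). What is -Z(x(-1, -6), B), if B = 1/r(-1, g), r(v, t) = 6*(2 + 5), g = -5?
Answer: -19/210 ≈ -0.090476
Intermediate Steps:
r(v, t) = 42 (r(v, t) = 6*7 = 42)
x(R, y) = -1/15
B = 1/42 ≈ 0.023810
-Z(x(-1, -6), B) = -(1/42 - 1*(-1/15)) = -(1/42 + 1/15) = -1*19/210 = -19/210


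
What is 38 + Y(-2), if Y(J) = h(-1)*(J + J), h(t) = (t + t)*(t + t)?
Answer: 22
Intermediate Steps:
h(t) = 4*t² (h(t) = (2*t)*(2*t) = 4*t²)
Y(J) = 8*J (Y(J) = (4*(-1)²)*(J + J) = (4*1)*(2*J) = 4*(2*J) = 8*J)
38 + Y(-2) = 38 + 8*(-2) = 38 - 16 = 22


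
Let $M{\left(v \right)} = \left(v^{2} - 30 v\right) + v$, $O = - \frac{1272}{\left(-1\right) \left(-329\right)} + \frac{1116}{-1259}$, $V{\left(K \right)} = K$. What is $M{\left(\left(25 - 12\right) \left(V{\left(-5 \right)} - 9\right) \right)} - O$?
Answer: $\frac{15908499434}{414211} \approx 38407.0$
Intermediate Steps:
$O = - \frac{1968612}{414211}$ ($O = - \frac{1272}{329} + 1116 \left(- \frac{1}{1259}\right) = \left(-1272\right) \frac{1}{329} - \frac{1116}{1259} = - \frac{1272}{329} - \frac{1116}{1259} = - \frac{1968612}{414211} \approx -4.7527$)
$M{\left(v \right)} = v^{2} - 29 v$
$M{\left(\left(25 - 12\right) \left(V{\left(-5 \right)} - 9\right) \right)} - O = \left(25 - 12\right) \left(-5 - 9\right) \left(-29 + \left(25 - 12\right) \left(-5 - 9\right)\right) - - \frac{1968612}{414211} = 13 \left(-14\right) \left(-29 + 13 \left(-14\right)\right) + \frac{1968612}{414211} = - 182 \left(-29 - 182\right) + \frac{1968612}{414211} = \left(-182\right) \left(-211\right) + \frac{1968612}{414211} = 38402 + \frac{1968612}{414211} = \frac{15908499434}{414211}$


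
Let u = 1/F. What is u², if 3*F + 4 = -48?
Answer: 9/2704 ≈ 0.0033284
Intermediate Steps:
F = -52/3 (F = -4/3 + (⅓)*(-48) = -4/3 - 16 = -52/3 ≈ -17.333)
u = -3/52 (u = 1/(-52/3) = -3/52 ≈ -0.057692)
u² = (-3/52)² = 9/2704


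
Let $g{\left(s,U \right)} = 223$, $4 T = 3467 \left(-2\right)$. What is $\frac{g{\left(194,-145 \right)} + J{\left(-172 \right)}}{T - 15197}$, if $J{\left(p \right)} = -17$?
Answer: $- \frac{412}{33861} \approx -0.012167$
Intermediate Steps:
$T = - \frac{3467}{2}$ ($T = \frac{3467 \left(-2\right)}{4} = \frac{1}{4} \left(-6934\right) = - \frac{3467}{2} \approx -1733.5$)
$\frac{g{\left(194,-145 \right)} + J{\left(-172 \right)}}{T - 15197} = \frac{223 - 17}{- \frac{3467}{2} - 15197} = \frac{206}{- \frac{3467}{2} - 15197} = \frac{206}{- \frac{33861}{2}} = 206 \left(- \frac{2}{33861}\right) = - \frac{412}{33861}$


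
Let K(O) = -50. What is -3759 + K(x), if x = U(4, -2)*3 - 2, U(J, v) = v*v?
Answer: -3809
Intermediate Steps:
U(J, v) = v²
x = 10 (x = (-2)²*3 - 2 = 4*3 - 2 = 12 - 2 = 10)
-3759 + K(x) = -3759 - 50 = -3809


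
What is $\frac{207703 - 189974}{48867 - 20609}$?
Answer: $\frac{17729}{28258} \approx 0.6274$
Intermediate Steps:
$\frac{207703 - 189974}{48867 - 20609} = \frac{17729}{28258}$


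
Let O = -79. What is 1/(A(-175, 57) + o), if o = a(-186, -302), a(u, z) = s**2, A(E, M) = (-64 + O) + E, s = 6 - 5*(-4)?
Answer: 1/358 ≈ 0.0027933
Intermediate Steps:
s = 26 (s = 6 + 20 = 26)
A(E, M) = -143 + E (A(E, M) = (-64 - 79) + E = -143 + E)
a(u, z) = 676 (a(u, z) = 26**2 = 676)
o = 676
1/(A(-175, 57) + o) = 1/((-143 - 175) + 676) = 1/(-318 + 676) = 1/358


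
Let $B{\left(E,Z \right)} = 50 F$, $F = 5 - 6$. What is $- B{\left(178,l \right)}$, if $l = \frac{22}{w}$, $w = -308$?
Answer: $50$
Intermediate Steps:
$F = -1$ ($F = 5 - 6 = -1$)
$l = - \frac{1}{14}$ ($l = \frac{22}{-308} = 22 \left(- \frac{1}{308}\right) = - \frac{1}{14} \approx -0.071429$)
$B{\left(E,Z \right)} = -50$ ($B{\left(E,Z \right)} = 50 \left(-1\right) = -50$)
$- B{\left(178,l \right)} = \left(-1\right) \left(-50\right) = 50$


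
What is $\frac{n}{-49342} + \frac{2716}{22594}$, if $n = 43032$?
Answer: $- \frac{209563034}{278708287} \approx -0.75191$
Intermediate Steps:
$\frac{n}{-49342} + \frac{2716}{22594} = \frac{43032}{-49342} + \frac{2716}{22594} = 43032 \left(- \frac{1}{49342}\right) + 2716 \cdot \frac{1}{22594} = - \frac{21516}{24671} + \frac{1358}{11297} = - \frac{209563034}{278708287}$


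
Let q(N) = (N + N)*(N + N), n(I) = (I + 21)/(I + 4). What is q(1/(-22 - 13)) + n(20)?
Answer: 50321/29400 ≈ 1.7116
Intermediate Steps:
n(I) = (21 + I)/(4 + I)
q(N) = 4*N² (q(N) = (2*N)*(2*N) = 4*N²)
q(1/(-22 - 13)) + n(20) = 4*(1/(-22 - 13))² + (21 + 20)/(4 + 20) = 4*(1/(-35))² + 41/24 = 4*(-1/35)² + (1/24)*41 = 4*(1/1225) + 41/24 = 4/1225 + 41/24 = 50321/29400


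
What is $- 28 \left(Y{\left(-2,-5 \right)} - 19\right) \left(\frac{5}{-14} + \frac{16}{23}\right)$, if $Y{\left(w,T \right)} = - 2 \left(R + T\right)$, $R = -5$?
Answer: $- \frac{218}{23} \approx -9.4783$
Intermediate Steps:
$Y{\left(w,T \right)} = 10 - 2 T$ ($Y{\left(w,T \right)} = - 2 \left(-5 + T\right) = 10 - 2 T$)
$- 28 \left(Y{\left(-2,-5 \right)} - 19\right) \left(\frac{5}{-14} + \frac{16}{23}\right) = - 28 \left(\left(10 - -10\right) - 19\right) \left(\frac{5}{-14} + \frac{16}{23}\right) = - 28 \left(\left(10 + 10\right) - 19\right) \left(5 \left(- \frac{1}{14}\right) + 16 \cdot \frac{1}{23}\right) = - 28 \left(20 - 19\right) \left(- \frac{5}{14} + \frac{16}{23}\right) = \left(-28\right) 1 \cdot \frac{109}{322} = \left(-28\right) \frac{109}{322} = - \frac{218}{23}$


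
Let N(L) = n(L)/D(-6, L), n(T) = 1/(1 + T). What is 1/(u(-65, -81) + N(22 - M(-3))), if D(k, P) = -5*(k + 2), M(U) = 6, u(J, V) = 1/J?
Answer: -884/11 ≈ -80.364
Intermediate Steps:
D(k, P) = -10 - 5*k (D(k, P) = -5*(2 + k) = -10 - 5*k)
N(L) = 1/(20*(1 + L)) (N(L) = 1/((1 + L)*(-10 - 5*(-6))) = 1/((1 + L)*(-10 + 30)) = 1/((1 + L)*20) = (1/20)/(1 + L) = 1/(20*(1 + L)))
1/(u(-65, -81) + N(22 - M(-3))) = 1/(1/(-65) + 1/(20*(1 + (22 - 1*6)))) = 1/(-1/65 + 1/(20*(1 + (22 - 6)))) = 1/(-1/65 + 1/(20*(1 + 16))) = 1/(-1/65 + (1/20)/17) = 1/(-1/65 + (1/20)*(1/17)) = 1/(-1/65 + 1/340) = 1/(-11/884) = -884/11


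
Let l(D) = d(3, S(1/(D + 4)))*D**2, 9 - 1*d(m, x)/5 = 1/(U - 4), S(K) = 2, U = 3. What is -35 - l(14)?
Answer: -9835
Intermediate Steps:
d(m, x) = 50 (d(m, x) = 45 - 5/(3 - 4) = 45 - 5/(-1) = 45 - 5*(-1) = 45 + 5 = 50)
l(D) = 50*D**2
-35 - l(14) = -35 - 50*14**2 = -35 - 50*196 = -35 - 1*9800 = -35 - 9800 = -9835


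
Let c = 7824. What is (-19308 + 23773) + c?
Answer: 12289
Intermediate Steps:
(-19308 + 23773) + c = (-19308 + 23773) + 7824 = 4465 + 7824 = 12289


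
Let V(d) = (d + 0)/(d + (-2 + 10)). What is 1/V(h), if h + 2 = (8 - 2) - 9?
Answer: -⅗ ≈ -0.60000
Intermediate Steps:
h = -5 (h = -2 + ((8 - 2) - 9) = -2 + (6 - 9) = -2 - 3 = -5)
V(d) = d/(8 + d) (V(d) = d/(d + 8) = d/(8 + d))
1/V(h) = 1/(-5/(8 - 5)) = 1/(-5/3) = -⅗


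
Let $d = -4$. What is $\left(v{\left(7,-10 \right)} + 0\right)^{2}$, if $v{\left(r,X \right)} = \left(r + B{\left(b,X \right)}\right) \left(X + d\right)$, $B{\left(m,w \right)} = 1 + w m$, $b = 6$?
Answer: $529984$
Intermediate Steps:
$B{\left(m,w \right)} = 1 + m w$
$v{\left(r,X \right)} = \left(-4 + X\right) \left(1 + r + 6 X\right)$ ($v{\left(r,X \right)} = \left(r + \left(1 + 6 X\right)\right) \left(X - 4\right) = \left(1 + r + 6 X\right) \left(-4 + X\right) = \left(-4 + X\right) \left(1 + r + 6 X\right)$)
$\left(v{\left(7,-10 \right)} + 0\right)^{2} = \left(\left(-4 - -230 - 28 + 6 \left(-10\right)^{2} - 70\right) + 0\right)^{2} = \left(\left(-4 + 230 - 28 + 6 \cdot 100 - 70\right) + 0\right)^{2} = \left(\left(-4 + 230 - 28 + 600 - 70\right) + 0\right)^{2} = \left(728 + 0\right)^{2} = 728^{2} = 529984$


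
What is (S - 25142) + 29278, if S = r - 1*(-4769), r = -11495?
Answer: -2590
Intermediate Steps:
S = -6726 (S = -11495 - 1*(-4769) = -11495 + 4769 = -6726)
(S - 25142) + 29278 = (-6726 - 25142) + 29278 = -31868 + 29278 = -2590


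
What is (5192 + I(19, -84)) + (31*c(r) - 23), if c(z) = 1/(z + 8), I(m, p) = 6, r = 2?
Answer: 51781/10 ≈ 5178.1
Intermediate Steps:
c(z) = 1/(8 + z)
(5192 + I(19, -84)) + (31*c(r) - 23) = (5192 + 6) + (31/(8 + 2) - 23) = 5198 + (31/10 - 23) = 5198 - 199/10 = 51781/10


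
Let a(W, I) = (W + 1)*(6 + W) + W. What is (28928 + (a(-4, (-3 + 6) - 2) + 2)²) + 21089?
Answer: 50081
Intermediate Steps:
a(W, I) = W + (1 + W)*(6 + W) (a(W, I) = (1 + W)*(6 + W) + W = W + (1 + W)*(6 + W))
(28928 + (a(-4, (-3 + 6) - 2) + 2)²) + 21089 = (28928 + ((6 + (-4)² + 8*(-4)) + 2)²) + 21089 = (28928 + ((6 + 16 - 32) + 2)²) + 21089 = (28928 + (-10 + 2)²) + 21089 = (28928 + (-8)²) + 21089 = (28928 + 64) + 21089 = 28992 + 21089 = 50081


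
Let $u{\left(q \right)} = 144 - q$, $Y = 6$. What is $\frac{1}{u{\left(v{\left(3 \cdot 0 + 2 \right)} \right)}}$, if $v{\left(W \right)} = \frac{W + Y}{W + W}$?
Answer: $\frac{1}{142} \approx 0.0070423$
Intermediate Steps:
$v{\left(W \right)} = \frac{6 + W}{2 W}$ ($v{\left(W \right)} = \frac{W + 6}{W + W} = \frac{6 + W}{2 W}$)
$\frac{1}{u{\left(v{\left(3 \cdot 0 + 2 \right)} \right)}} = \frac{1}{144 - \frac{6 + \left(3 \cdot 0 + 2\right)}{2 \left(3 \cdot 0 + 2\right)}} = \frac{1}{144 - \frac{6 + \left(0 + 2\right)}{2 \left(0 + 2\right)}} = \frac{1}{144 - \frac{6 + 2}{2 \cdot 2}} = \frac{1}{144 - \frac{1}{2} \cdot \frac{1}{2} \cdot 8} = \frac{1}{144 - 2} = \frac{1}{142}$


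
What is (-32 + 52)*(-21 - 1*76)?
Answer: -1940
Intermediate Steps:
(-32 + 52)*(-21 - 1*76) = 20*(-21 - 76) = 20*(-97) = -1940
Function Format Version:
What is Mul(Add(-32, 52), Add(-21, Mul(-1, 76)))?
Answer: -1940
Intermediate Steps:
Mul(Add(-32, 52), Add(-21, Mul(-1, 76))) = Mul(20, Add(-21, -76)) = Mul(20, -97) = -1940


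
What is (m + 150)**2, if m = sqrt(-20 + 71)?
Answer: (150 + sqrt(51))**2 ≈ 24693.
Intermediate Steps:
m = sqrt(51) ≈ 7.1414
(m + 150)**2 = (sqrt(51) + 150)**2 = (150 + sqrt(51))**2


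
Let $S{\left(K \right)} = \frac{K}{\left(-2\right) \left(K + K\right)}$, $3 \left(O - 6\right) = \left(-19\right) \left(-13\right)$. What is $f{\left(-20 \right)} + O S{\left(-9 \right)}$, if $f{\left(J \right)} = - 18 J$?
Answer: $\frac{4055}{12} \approx 337.92$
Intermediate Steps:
$O = \frac{265}{3}$ ($O = 6 + \frac{\left(-19\right) \left(-13\right)}{3} = 6 + \frac{1}{3} \cdot 247 = 6 + \frac{247}{3} = \frac{265}{3} \approx 88.333$)
$S{\left(K \right)} = - \frac{1}{4}$ ($S{\left(K \right)} = \frac{K}{\left(-2\right) 2 K} = \frac{K}{\left(-4\right) K} = K \left(- \frac{1}{4 K}\right) = - \frac{1}{4}$)
$f{\left(-20 \right)} + O S{\left(-9 \right)} = \left(-18\right) \left(-20\right) + \frac{265}{3} \left(- \frac{1}{4}\right) = 360 - \frac{265}{12} = \frac{4055}{12}$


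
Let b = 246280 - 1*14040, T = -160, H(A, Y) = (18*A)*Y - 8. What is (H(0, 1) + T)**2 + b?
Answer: 260464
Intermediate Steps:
H(A, Y) = -8 + 18*A*Y (H(A, Y) = 18*A*Y - 8 = -8 + 18*A*Y)
b = 232240 (b = 246280 - 14040 = 232240)
(H(0, 1) + T)**2 + b = ((-8 + 18*0*1) - 160)**2 + 232240 = ((-8 + 0) - 160)**2 + 232240 = (-8 - 160)**2 + 232240 = (-168)**2 + 232240 = 28224 + 232240 = 260464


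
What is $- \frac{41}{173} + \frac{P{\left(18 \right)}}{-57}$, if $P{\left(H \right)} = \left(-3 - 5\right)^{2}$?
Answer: $- \frac{13409}{9861} \approx -1.3598$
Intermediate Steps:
$P{\left(H \right)} = 64$ ($P{\left(H \right)} = \left(-8\right)^{2} = 64$)
$- \frac{41}{173} + \frac{P{\left(18 \right)}}{-57} = - \frac{41}{173} + \frac{64}{-57} = \left(-41\right) \frac{1}{173} + 64 \left(- \frac{1}{57}\right) = - \frac{41}{173} - \frac{64}{57} = - \frac{13409}{9861}$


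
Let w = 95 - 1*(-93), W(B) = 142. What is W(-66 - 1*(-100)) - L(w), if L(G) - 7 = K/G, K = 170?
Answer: 12605/94 ≈ 134.10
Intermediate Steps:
w = 188 (w = 95 + 93 = 188)
L(G) = 7 + 170/G
W(-66 - 1*(-100)) - L(w) = 142 - (7 + 170/188) = 142 - (7 + 170*(1/188)) = 142 - (7 + 85/94) = 142 - 1*743/94 = 142 - 743/94 = 12605/94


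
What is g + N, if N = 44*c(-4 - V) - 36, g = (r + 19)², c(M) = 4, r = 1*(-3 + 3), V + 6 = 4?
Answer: 501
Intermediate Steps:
V = -2 (V = -6 + 4 = -2)
r = 0 (r = 1*0 = 0)
g = 361 (g = (0 + 19)² = 19² = 361)
N = 140 (N = 44*4 - 36 = 176 - 36 = 140)
g + N = 361 + 140 = 501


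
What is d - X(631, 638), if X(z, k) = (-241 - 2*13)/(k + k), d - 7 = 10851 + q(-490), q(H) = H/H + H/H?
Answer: 13857627/1276 ≈ 10860.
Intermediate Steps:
q(H) = 2 (q(H) = 1 + 1 = 2)
d = 10860 (d = 7 + (10851 + 2) = 7 + 10853 = 10860)
X(z, k) = -267/(2*k) (X(z, k) = (-241 - 26)/((2*k)) = -267/(2*k))
d - X(631, 638) = 10860 - (-267)/(2*638) = 10860 - 1*(-267/1276) = 10860 + 267/1276 = 13857627/1276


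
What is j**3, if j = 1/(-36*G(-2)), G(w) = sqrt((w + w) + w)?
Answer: -I*sqrt(6)/1679616 ≈ -1.4584e-6*I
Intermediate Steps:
G(w) = sqrt(3)*sqrt(w) (G(w) = sqrt(2*w + w) = sqrt(3*w) = sqrt(3)*sqrt(w))
j = I*sqrt(6)/216 (j = 1/(-36*sqrt(3)*sqrt(-2)) = 1/(-36*sqrt(3)*(I*sqrt(2))) = 1/(-36*I*sqrt(6)) = I*sqrt(6)/216 ≈ 0.01134*I)
j**3 = (I*sqrt(6)/216)**3 = -I*sqrt(6)/1679616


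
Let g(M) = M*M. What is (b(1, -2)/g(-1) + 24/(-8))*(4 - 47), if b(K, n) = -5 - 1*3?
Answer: 473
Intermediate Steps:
b(K, n) = -8 (b(K, n) = -5 - 3 = -8)
g(M) = M²
(b(1, -2)/g(-1) + 24/(-8))*(4 - 47) = (-8/((-1)²) + 24/(-8))*(4 - 47) = (-8/1 + 24*(-⅛))*(-43) = (-8*1 - 3)*(-43) = (-8 - 3)*(-43) = -11*(-43) = 473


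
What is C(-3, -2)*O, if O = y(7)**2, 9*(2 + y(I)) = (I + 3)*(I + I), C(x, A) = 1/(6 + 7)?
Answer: 14884/1053 ≈ 14.135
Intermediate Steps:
C(x, A) = 1/13
y(I) = -2 + 2*I*(3 + I)/9 (y(I) = -2 + ((I + 3)*(I + I))/9 = -2 + ((3 + I)*(2*I))/9 = -2 + (2*I*(3 + I))/9 = -2 + 2*I*(3 + I)/9)
O = 14884/81 (O = (-2 + (2/3)*7 + (2/9)*7**2)**2 = (-2 + 14/3 + (2/9)*49)**2 = (-2 + 14/3 + 98/9)**2 = (122/9)**2 = 14884/81 ≈ 183.75)
C(-3, -2)*O = (1/13)*(14884/81) = 14884/1053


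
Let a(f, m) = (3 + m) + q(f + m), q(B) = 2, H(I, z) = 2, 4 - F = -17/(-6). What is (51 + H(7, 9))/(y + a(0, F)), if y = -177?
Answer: -318/1025 ≈ -0.31024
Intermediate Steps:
F = 7/6 (F = 4 - (-17)/(-6) = 4 - (-17)*(-1)/6 = 4 - 1*17/6 = 4 - 17/6 = 7/6 ≈ 1.1667)
a(f, m) = 5 + m (a(f, m) = (3 + m) + 2 = 5 + m)
(51 + H(7, 9))/(y + a(0, F)) = (51 + 2)/(-177 + (5 + 7/6)) = 53/(-177 + 37/6) = 53/(-1025/6) = 53*(-6/1025) = -318/1025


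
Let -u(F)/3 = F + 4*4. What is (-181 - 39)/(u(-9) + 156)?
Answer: -44/27 ≈ -1.6296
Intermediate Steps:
u(F) = -48 - 3*F (u(F) = -3*(F + 4*4) = -3*(F + 16) = -3*(16 + F) = -48 - 3*F)
(-181 - 39)/(u(-9) + 156) = (-181 - 39)/((-48 - 3*(-9)) + 156) = -220/((-48 + 27) + 156) = -220/(-21 + 156) = -220/135 = -220*1/135 = -44/27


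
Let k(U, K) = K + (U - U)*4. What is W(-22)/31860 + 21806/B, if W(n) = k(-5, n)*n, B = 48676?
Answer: 89787293/193852170 ≈ 0.46317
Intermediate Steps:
k(U, K) = K (k(U, K) = K + 0*4 = K + 0 = K)
W(n) = n² (W(n) = n*n = n²)
W(-22)/31860 + 21806/B = (-22)²/31860 + 21806/48676 = 484*(1/31860) + 21806*(1/48676) = 121/7965 + 10903/24338 = 89787293/193852170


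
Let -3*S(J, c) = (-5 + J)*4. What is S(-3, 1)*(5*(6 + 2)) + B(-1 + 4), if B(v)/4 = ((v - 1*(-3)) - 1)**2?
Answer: 1580/3 ≈ 526.67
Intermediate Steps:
B(v) = 4*(2 + v)**2 (B(v) = 4*((v - 1*(-3)) - 1)**2 = 4*((v + 3) - 1)**2 = 4*((3 + v) - 1)**2 = 4*(2 + v)**2)
S(J, c) = 20/3 - 4*J/3 (S(J, c) = -(-5 + J)*4/3 = -(-20 + 4*J)/3 = 20/3 - 4*J/3)
S(-3, 1)*(5*(6 + 2)) + B(-1 + 4) = (20/3 - 4/3*(-3))*(5*(6 + 2)) + 4*(2 + (-1 + 4))**2 = (20/3 + 4)*(5*8) + 4*(2 + 3)**2 = (32/3)*40 + 4*5**2 = 1280/3 + 4*25 = 1280/3 + 100 = 1580/3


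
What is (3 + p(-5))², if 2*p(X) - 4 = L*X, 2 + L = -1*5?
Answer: 2025/4 ≈ 506.25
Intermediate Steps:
L = -7 (L = -2 - 1*5 = -2 - 5 = -7)
p(X) = 2 - 7*X/2 (p(X) = 2 + (-7*X)/2 = 2 - 7*X/2)
(3 + p(-5))² = (3 + (2 - 7/2*(-5)))² = (3 + (2 + 35/2))² = (3 + 39/2)² = (45/2)² = 2025/4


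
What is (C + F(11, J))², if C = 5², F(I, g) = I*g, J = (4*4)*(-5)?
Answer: 731025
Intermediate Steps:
J = -80 (J = 16*(-5) = -80)
C = 25
(C + F(11, J))² = (25 + 11*(-80))² = (25 - 880)² = (-855)² = 731025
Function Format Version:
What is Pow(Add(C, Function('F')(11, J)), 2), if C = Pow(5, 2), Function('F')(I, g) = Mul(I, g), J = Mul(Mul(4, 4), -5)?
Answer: 731025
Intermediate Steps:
J = -80 (J = Mul(16, -5) = -80)
C = 25
Pow(Add(C, Function('F')(11, J)), 2) = Pow(Add(25, Mul(11, -80)), 2) = Pow(Add(25, -880), 2) = Pow(-855, 2) = 731025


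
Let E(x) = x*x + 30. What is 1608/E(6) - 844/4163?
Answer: 1106400/45793 ≈ 24.161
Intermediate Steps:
E(x) = 30 + x² (E(x) = x² + 30 = 30 + x²)
1608/E(6) - 844/4163 = 1608/(30 + 6²) - 844/4163 = 1608/(30 + 36) - 844*1/4163 = 1608/66 - 844/4163 = 1608*(1/66) - 844/4163 = 268/11 - 844/4163 = 1106400/45793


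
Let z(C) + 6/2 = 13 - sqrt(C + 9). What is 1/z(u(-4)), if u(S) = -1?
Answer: 5/46 + sqrt(2)/46 ≈ 0.13944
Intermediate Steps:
z(C) = 10 - sqrt(9 + C) (z(C) = -3 + (13 - sqrt(C + 9)) = -3 + (13 - sqrt(9 + C)) = 10 - sqrt(9 + C))
1/z(u(-4)) = 1/(10 - sqrt(9 - 1)) = 1/(10 - sqrt(8)) = 1/(10 - 2*sqrt(2))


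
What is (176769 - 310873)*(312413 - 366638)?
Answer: 7271789400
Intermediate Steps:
(176769 - 310873)*(312413 - 366638) = -134104*(-54225) = 7271789400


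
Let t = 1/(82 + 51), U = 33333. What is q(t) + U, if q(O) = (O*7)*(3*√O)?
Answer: 33333 + 3*√133/2527 ≈ 33333.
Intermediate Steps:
t = 1/133 ≈ 0.0075188
q(O) = 21*O^(3/2) (q(O) = (7*O)*(3*√O) = 21*O^(3/2))
q(t) + U = 21*(1/133)^(3/2) + 33333 = 21*(√133/17689) + 33333 = 3*√133/2527 + 33333 = 33333 + 3*√133/2527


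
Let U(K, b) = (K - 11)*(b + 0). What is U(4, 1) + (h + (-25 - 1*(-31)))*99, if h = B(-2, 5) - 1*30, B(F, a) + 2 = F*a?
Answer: -3571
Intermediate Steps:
B(F, a) = -2 + F*a
U(K, b) = b*(-11 + K) (U(K, b) = (-11 + K)*b = b*(-11 + K))
h = -42 (h = (-2 - 2*5) - 1*30 = (-2 - 10) - 30 = -12 - 30 = -42)
U(4, 1) + (h + (-25 - 1*(-31)))*99 = 1*(-11 + 4) + (-42 + (-25 - 1*(-31)))*99 = 1*(-7) + (-42 + (-25 + 31))*99 = -7 + (-42 + 6)*99 = -7 - 36*99 = -7 - 3564 = -3571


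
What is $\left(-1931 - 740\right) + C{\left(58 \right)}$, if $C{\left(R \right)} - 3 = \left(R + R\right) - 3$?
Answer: $-2555$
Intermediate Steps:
$C{\left(R \right)} = 2 R$ ($C{\left(R \right)} = 3 + \left(\left(R + R\right) - 3\right) = 3 + \left(2 R - 3\right) = 3 + \left(-3 + 2 R\right) = 2 R$)
$\left(-1931 - 740\right) + C{\left(58 \right)} = \left(-1931 - 740\right) + 2 \cdot 58 = -2671 + 116 = -2555$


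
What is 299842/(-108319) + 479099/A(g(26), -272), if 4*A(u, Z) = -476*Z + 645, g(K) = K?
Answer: 168567556810/14094143323 ≈ 11.960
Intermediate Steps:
A(u, Z) = 645/4 - 119*Z (A(u, Z) = (-476*Z + 645)/4 = (645 - 476*Z)/4 = 645/4 - 119*Z)
299842/(-108319) + 479099/A(g(26), -272) = 299842/(-108319) + 479099/(645/4 - 119*(-272)) = 299842*(-1/108319) + 479099/(645/4 + 32368) = -299842/108319 + 479099/(130117/4) = -299842/108319 + 479099*(4/130117) = -299842/108319 + 1916396/130117 = 168567556810/14094143323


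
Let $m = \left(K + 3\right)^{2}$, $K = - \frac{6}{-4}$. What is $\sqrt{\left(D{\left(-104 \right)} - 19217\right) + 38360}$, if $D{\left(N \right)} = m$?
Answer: $\frac{3 \sqrt{8517}}{2} \approx 138.43$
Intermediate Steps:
$K = \frac{3}{2}$ ($K = \left(-6\right) \left(- \frac{1}{4}\right) = \frac{3}{2} \approx 1.5$)
$m = \frac{81}{4}$ ($m = \left(\frac{3}{2} + 3\right)^{2} = \left(\frac{9}{2}\right)^{2} = \frac{81}{4} \approx 20.25$)
$D{\left(N \right)} = \frac{81}{4}$
$\sqrt{\left(D{\left(-104 \right)} - 19217\right) + 38360} = \sqrt{\left(\frac{81}{4} - 19217\right) + 38360} = \sqrt{- \frac{76787}{4} + 38360} = \sqrt{\frac{76653}{4}} = \frac{3 \sqrt{8517}}{2}$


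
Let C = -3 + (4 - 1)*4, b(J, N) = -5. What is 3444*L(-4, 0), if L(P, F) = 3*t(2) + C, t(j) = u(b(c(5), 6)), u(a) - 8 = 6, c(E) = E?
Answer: 175644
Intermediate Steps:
C = 9 (C = -3 + 3*4 = -3 + 12 = 9)
u(a) = 14 (u(a) = 8 + 6 = 14)
t(j) = 14
L(P, F) = 51 (L(P, F) = 3*14 + 9 = 42 + 9 = 51)
3444*L(-4, 0) = 3444*51 = 175644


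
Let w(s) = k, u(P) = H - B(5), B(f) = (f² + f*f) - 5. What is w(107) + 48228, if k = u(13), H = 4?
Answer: 48187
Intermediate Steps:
B(f) = -5 + 2*f² (B(f) = (f² + f²) - 5 = 2*f² - 5 = -5 + 2*f²)
u(P) = -41 (u(P) = 4 - (-5 + 2*5²) = 4 - (-5 + 2*25) = 4 - (-5 + 50) = 4 - 1*45 = 4 - 45 = -41)
k = -41
w(s) = -41
w(107) + 48228 = -41 + 48228 = 48187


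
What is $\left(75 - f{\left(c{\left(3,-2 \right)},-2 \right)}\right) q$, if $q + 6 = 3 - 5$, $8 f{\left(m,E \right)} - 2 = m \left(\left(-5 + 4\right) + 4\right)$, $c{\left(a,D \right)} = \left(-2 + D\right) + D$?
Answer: $-616$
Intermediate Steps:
$c{\left(a,D \right)} = -2 + 2 D$
$f{\left(m,E \right)} = \frac{1}{4} + \frac{3 m}{8}$ ($f{\left(m,E \right)} = \frac{1}{4} + \frac{m \left(\left(-5 + 4\right) + 4\right)}{8} = \frac{1}{4} + \frac{m \left(-1 + 4\right)}{8} = \frac{1}{4} + \frac{m 3}{8} = \frac{1}{4} + \frac{3 m}{8}$)
$q = -8$ ($q = -6 + \left(3 - 5\right) = -6 - 2 = -8$)
$\left(75 - f{\left(c{\left(3,-2 \right)},-2 \right)}\right) q = \left(75 - \left(\frac{1}{4} + \frac{3 \left(-2 + 2 \left(-2\right)\right)}{8}\right)\right) \left(-8\right) = \left(75 - \left(\frac{1}{4} + \frac{3 \left(-2 - 4\right)}{8}\right)\right) \left(-8\right) = \left(75 - \left(\frac{1}{4} + \frac{3}{8} \left(-6\right)\right)\right) \left(-8\right) = \left(75 - \left(\frac{1}{4} - \frac{9}{4}\right)\right) \left(-8\right) = \left(75 - -2\right) \left(-8\right) = \left(75 + 2\right) \left(-8\right) = 77 \left(-8\right) = -616$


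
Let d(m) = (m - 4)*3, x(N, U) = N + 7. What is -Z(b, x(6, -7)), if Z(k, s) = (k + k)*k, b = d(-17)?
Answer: -7938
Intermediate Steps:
x(N, U) = 7 + N
d(m) = -12 + 3*m (d(m) = (-4 + m)*3 = -12 + 3*m)
b = -63 (b = -12 + 3*(-17) = -12 - 51 = -63)
Z(k, s) = 2*k² (Z(k, s) = (2*k)*k = 2*k²)
-Z(b, x(6, -7)) = -2*(-63)² = -2*3969 = -1*7938 = -7938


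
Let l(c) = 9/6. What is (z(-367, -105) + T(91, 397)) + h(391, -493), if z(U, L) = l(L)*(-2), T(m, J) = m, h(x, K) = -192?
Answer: -104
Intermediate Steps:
l(c) = 3/2 (l(c) = 9*(⅙) = 3/2)
z(U, L) = -3 (z(U, L) = (3/2)*(-2) = -3)
(z(-367, -105) + T(91, 397)) + h(391, -493) = (-3 + 91) - 192 = 88 - 192 = -104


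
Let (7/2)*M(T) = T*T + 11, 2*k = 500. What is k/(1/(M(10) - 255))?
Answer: -390750/7 ≈ -55821.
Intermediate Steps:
k = 250 (k = (½)*500 = 250)
M(T) = 22/7 + 2*T²/7 (M(T) = 2*(T*T + 11)/7 = 2*(T² + 11)/7 = 2*(11 + T²)/7 = 22/7 + 2*T²/7)
k/(1/(M(10) - 255)) = 250/(1/((22/7 + (2/7)*10²) - 255)) = 250/(1/((22/7 + (2/7)*100) - 255)) = 250/(1/((22/7 + 200/7) - 255)) = 250/(1/(222/7 - 255)) = 250/(1/(-1563/7)) = 250/(-7/1563) = 250*(-1563/7) = -390750/7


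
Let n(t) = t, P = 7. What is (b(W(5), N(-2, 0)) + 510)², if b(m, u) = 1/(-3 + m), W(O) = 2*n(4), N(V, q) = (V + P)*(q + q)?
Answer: 6507601/25 ≈ 2.6030e+5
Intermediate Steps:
N(V, q) = 2*q*(7 + V) (N(V, q) = (V + 7)*(q + q) = (7 + V)*(2*q) = 2*q*(7 + V))
W(O) = 8 (W(O) = 2*4 = 8)
(b(W(5), N(-2, 0)) + 510)² = (1/(-3 + 8) + 510)² = (1/5 + 510)² = (⅕ + 510)² = (2551/5)² = 6507601/25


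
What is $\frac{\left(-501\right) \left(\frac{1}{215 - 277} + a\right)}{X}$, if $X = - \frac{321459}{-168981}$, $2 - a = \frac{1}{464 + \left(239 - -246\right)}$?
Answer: $- \frac{106202132805}{203376394} \approx -522.2$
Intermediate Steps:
$a = \frac{1897}{949}$ ($a = 2 - \frac{1}{464 + \left(239 - -246\right)} = 2 - \frac{1}{464 + \left(239 + 246\right)} = 2 - \frac{1}{464 + 485} = 2 - \frac{1}{949} = \frac{1897}{949} \approx 1.9989$)
$X = \frac{107153}{56327}$ ($X = \left(-321459\right) \left(- \frac{1}{168981}\right) = \frac{107153}{56327} \approx 1.9023$)
$\frac{\left(-501\right) \left(\frac{1}{215 - 277} + a\right)}{X} = \frac{\left(-501\right) \left(\frac{1}{215 - 277} + \frac{1897}{949}\right)}{\frac{107153}{56327}} = - 501 \left(\frac{1}{-62} + \frac{1897}{949}\right) \frac{56327}{107153} = - 501 \left(- \frac{1}{62} + \frac{1897}{949}\right) \frac{56327}{107153} = \left(-501\right) \frac{116665}{58838} \cdot \frac{56327}{107153} = \left(- \frac{58449165}{58838}\right) \frac{56327}{107153} = - \frac{106202132805}{203376394}$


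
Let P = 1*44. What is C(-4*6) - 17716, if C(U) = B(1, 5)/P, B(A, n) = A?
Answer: -779503/44 ≈ -17716.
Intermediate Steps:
P = 44
C(U) = 1/44
C(-4*6) - 17716 = 1/44 - 17716 = -779503/44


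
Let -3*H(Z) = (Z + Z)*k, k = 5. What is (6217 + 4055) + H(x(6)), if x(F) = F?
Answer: 10252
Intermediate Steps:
H(Z) = -10*Z/3 (H(Z) = -(Z + Z)*5/3 = -2*Z*5/3 = -10*Z/3)
(6217 + 4055) + H(x(6)) = (6217 + 4055) - 10/3*6 = 10272 - 20 = 10252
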